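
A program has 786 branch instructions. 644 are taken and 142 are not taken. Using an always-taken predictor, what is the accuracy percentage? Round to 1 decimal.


Predictor: always-taken
Correct predictions = 644
Accuracy = 644 / 786 * 100 = 81.9%

81.9


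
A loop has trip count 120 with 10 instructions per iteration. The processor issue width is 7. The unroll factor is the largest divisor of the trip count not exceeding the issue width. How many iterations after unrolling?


Largest divisor of 120 <= 7 is 6
New iterations = 120 / 6 = 20

20


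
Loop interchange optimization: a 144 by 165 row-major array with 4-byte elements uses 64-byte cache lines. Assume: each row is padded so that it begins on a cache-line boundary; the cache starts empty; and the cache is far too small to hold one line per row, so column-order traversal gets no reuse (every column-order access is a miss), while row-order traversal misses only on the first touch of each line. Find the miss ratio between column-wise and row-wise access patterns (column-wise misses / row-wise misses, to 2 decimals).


Each row occupies 165 * 4 = 660 bytes and starts on a line boundary, so it spans ceil(660 / 64) = 11 cache lines.
Row-major traversal misses (one per line touched): 144 * ceil(165 * 4 / 64) = 1584
Column-major traversal misses (no reuse, every access misses): 144 * 165 = 23760
Ratio = 23760 / 1584 = 15.0

15.0


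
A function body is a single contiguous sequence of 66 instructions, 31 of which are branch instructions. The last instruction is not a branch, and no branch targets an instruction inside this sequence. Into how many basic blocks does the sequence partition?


With no in-sequence branch targets, the leaders are the first instruction plus the instruction after each branch.
Number of basic blocks = branches + 1
= 31 + 1 = 32

32


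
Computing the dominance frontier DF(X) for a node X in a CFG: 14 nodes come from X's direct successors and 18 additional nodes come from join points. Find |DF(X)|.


DF(X) = direct successor contributions + join point contributions
= 14 + 18 = 32

32


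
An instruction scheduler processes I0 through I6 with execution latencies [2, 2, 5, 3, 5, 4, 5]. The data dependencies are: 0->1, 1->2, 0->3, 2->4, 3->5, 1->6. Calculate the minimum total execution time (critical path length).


Compute longest path through dependency graph: dist(Ik) = max over predecessors of dist + latency(Ik).
dist(I0) = latency 2 = 2
dist(I1) = dist(I0) + 2 = 2 + 2 = 4
dist(I2) = dist(I1) + 5 = 4 + 5 = 9
dist(I3) = dist(I0) + 3 = 2 + 3 = 5
dist(I4) = dist(I2) + 5 = 9 + 5 = 14
dist(I5) = dist(I3) + 4 = 5 + 4 = 9
dist(I6) = dist(I1) + 5 = 4 + 5 = 9
Critical path = max dist = 14

14


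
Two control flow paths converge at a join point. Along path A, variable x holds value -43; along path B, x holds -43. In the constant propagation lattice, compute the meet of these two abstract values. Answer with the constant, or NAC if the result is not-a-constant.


Meet operation: if both paths give the same constant, result is that constant; if they differ, result is NAC (not-a-constant).
Path A: -43, Path B: -43 -> equal
Result: constant -> -43

-43


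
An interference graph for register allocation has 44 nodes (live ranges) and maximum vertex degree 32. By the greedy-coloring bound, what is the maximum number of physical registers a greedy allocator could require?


Greedy coloring never needs more than (max_degree + 1) colors: when coloring a vertex, at most max_degree neighbors are already colored.
Upper bound = 32 + 1 = 33

33


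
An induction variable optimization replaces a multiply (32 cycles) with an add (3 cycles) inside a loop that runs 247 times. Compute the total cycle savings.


Per-iteration saving = 32 - 3 = 29
Total saved = 247 * 29 = 7163

7163


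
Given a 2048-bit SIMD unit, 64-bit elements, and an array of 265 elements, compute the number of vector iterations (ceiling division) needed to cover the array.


Width = 2048 / 64 = 32 elements per vector op
Iterations = ceil(265 / 32) = 9

9


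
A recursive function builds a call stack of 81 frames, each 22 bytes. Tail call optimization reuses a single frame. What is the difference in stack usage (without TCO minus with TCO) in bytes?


Without TCO: 81 * 22 = 1782 bytes
With TCO: reuse 1 frame = 22 bytes
Savings = 1782 - 22 = 1760

1760


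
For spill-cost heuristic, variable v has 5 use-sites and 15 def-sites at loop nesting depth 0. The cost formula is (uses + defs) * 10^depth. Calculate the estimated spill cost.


uses + defs = 5 + 15 = 20
10^0 = 1
Spill cost = 20 * 1 = 20

20


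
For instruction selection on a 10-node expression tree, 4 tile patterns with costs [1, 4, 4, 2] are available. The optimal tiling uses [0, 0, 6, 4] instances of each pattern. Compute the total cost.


Total cost = sum(count_i * cost_i)
= 0*1 + 0*4 + 6*4 + 4*2
= 32

32


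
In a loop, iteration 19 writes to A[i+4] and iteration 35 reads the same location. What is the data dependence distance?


Distance = read iteration - write iteration
= 35 - 19 = 16

16


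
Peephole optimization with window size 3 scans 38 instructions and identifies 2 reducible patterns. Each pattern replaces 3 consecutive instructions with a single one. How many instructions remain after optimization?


Each match removes 2 instructions.
Total removed = 2 * 2 = 4
Remaining = 38 - 4 = 34

34


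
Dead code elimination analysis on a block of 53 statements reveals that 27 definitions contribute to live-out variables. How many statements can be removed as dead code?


Dead code = total statements - live definitions
= 53 - 27 = 26

26


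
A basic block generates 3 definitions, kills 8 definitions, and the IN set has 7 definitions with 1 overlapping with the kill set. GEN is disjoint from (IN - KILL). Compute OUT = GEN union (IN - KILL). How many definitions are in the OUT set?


IN - KILL: 7 - 1 = 6 surviving definitions
OUT = GEN + surviving = 3 + 6 = 9

9


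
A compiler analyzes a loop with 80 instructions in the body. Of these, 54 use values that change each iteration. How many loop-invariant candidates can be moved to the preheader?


Invariant candidates = total - loop-dependent
= 80 - 54 = 26

26


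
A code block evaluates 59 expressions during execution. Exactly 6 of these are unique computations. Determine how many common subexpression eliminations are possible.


CSE count = total expressions - unique expressions
= 59 - 6 = 53

53


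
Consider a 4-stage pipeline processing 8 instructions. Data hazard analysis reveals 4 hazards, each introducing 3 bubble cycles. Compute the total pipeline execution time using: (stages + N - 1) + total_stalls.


Base cycles = 4 + 8 - 1 = 11
Total stalls = 4 * 3 = 12
Total = 11 + 12 = 23

23


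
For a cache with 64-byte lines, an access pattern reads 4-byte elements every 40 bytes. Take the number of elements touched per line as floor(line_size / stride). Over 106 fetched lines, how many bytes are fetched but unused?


Elements per line = floor(64 / 40) = 1
Bytes used per line = 1 * 4 = 4
Wasted per line = 64 - 4 = 60
Total wasted = 60 * 106 = 6360

6360


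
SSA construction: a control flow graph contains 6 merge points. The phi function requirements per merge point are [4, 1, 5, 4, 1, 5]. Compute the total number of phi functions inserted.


Total phi functions = sum of phi functions at each join node
= 4 + 1 + 5 + 4 + 1 + 5 = 20

20


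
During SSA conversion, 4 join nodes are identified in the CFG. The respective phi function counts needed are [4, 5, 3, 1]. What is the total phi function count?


Total phi functions = sum of phi functions at each join node
= 4 + 5 + 3 + 1 = 13

13


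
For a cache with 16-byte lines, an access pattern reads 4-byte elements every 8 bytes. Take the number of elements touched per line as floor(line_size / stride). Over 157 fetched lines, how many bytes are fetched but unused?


Elements per line = floor(16 / 8) = 2
Bytes used per line = 2 * 4 = 8
Wasted per line = 16 - 8 = 8
Total wasted = 8 * 157 = 1256

1256


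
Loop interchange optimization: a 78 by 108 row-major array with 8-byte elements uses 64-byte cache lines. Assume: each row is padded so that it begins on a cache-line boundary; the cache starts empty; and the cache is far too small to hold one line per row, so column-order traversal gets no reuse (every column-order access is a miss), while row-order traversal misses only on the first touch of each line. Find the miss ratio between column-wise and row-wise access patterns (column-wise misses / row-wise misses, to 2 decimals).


Each row occupies 108 * 8 = 864 bytes and starts on a line boundary, so it spans ceil(864 / 64) = 14 cache lines.
Row-major traversal misses (one per line touched): 78 * ceil(108 * 8 / 64) = 1092
Column-major traversal misses (no reuse, every access misses): 78 * 108 = 8424
Ratio = 8424 / 1092 = 7.71

7.71


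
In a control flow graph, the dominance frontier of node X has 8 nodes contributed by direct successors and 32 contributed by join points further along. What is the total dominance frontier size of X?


DF(X) = direct successor contributions + join point contributions
= 8 + 32 = 40

40


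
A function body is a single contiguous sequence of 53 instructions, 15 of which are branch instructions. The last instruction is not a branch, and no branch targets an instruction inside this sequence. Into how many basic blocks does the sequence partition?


With no in-sequence branch targets, the leaders are the first instruction plus the instruction after each branch.
Number of basic blocks = branches + 1
= 15 + 1 = 16

16


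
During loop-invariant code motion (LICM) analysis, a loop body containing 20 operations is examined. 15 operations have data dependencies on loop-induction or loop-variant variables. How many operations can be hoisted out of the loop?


Invariant candidates = total - loop-dependent
= 20 - 15 = 5

5


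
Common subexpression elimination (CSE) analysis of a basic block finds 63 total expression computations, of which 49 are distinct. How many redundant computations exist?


CSE count = total expressions - unique expressions
= 63 - 49 = 14

14


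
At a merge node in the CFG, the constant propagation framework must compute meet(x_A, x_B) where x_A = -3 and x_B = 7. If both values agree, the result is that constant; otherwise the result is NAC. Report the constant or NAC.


Meet operation: if both paths give the same constant, result is that constant; if they differ, result is NAC (not-a-constant).
Path A: -3, Path B: 7 -> differ
Result: not-a-constant -> NAC

NAC


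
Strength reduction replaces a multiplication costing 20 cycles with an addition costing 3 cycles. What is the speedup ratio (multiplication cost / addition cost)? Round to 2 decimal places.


Ratio = mult_cost / add_cost = 20 / 3 = 6.67

6.67


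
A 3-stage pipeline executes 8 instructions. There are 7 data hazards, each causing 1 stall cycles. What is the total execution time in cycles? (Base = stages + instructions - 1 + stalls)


Base cycles = 3 + 8 - 1 = 10
Total stalls = 7 * 1 = 7
Total = 10 + 7 = 17

17


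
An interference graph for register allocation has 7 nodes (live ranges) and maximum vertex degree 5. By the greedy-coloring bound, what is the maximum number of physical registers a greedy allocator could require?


Greedy coloring never needs more than (max_degree + 1) colors: when coloring a vertex, at most max_degree neighbors are already colored.
Upper bound = 5 + 1 = 6

6


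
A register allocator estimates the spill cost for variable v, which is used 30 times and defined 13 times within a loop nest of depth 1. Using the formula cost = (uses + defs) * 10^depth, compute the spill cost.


uses + defs = 30 + 13 = 43
10^1 = 10
Spill cost = 43 * 10 = 430

430


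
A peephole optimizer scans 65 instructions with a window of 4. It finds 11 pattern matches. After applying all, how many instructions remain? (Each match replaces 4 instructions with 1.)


Each match removes 3 instructions.
Total removed = 11 * 3 = 33
Remaining = 65 - 33 = 32

32


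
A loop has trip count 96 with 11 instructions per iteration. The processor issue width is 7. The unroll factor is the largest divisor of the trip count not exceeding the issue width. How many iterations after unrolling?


Largest divisor of 96 <= 7 is 6
New iterations = 96 / 6 = 16

16


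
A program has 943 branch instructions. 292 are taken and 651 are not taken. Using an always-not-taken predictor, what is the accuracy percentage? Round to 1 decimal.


Predictor: always-not-taken
Correct predictions = 651
Accuracy = 651 / 943 * 100 = 69.0%

69.0


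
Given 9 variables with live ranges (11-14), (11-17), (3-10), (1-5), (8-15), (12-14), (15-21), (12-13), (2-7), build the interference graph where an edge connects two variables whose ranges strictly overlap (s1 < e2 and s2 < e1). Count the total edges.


Check all pairs for overlapping intervals.
Two intervals (s1,e1) and (s2,e2) overlap if s1 < e2 and s2 < e1.
v0 (11-14) vs v1..v8: overlaps v1, v4, v5, v7 -> 4
v1 (11-17) vs v2..v8: overlaps v4, v5, v6, v7 -> 4
v2 (3-10) vs v3..v8: overlaps v3, v4, v8 -> 3
v3 (1-5) vs v4..v8: overlaps v8 -> 1
v4 (8-15) vs v5..v8: overlaps v5, v7 -> 2
v5 (12-14) vs v6..v8: overlaps v7 -> 1
v6 (15-21) vs v7..v8: overlaps none -> 0
v7 (12-13) vs v8: overlaps none -> 0
Total overlapping pairs = 4 + 4 + 3 + 1 + 2 + 1 + 0 + 0 = 15

15


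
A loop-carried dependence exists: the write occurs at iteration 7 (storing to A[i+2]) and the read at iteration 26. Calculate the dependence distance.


Distance = read iteration - write iteration
= 26 - 7 = 19

19


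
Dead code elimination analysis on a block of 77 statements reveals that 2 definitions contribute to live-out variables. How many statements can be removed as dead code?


Dead code = total statements - live definitions
= 77 - 2 = 75

75


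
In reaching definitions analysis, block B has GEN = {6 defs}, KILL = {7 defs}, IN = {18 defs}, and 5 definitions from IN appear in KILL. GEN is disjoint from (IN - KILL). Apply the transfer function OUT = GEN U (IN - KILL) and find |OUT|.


IN - KILL: 18 - 5 = 13 surviving definitions
OUT = GEN + surviving = 6 + 13 = 19

19


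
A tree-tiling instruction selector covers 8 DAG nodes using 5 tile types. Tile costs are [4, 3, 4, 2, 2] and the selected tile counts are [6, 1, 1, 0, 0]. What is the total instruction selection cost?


Total cost = sum(count_i * cost_i)
= 6*4 + 1*3 + 1*4 + 0*2 + 0*2
= 31

31


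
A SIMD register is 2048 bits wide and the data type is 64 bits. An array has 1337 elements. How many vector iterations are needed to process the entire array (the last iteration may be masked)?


Width = 2048 / 64 = 32 elements per vector op
Iterations = ceil(1337 / 32) = 42

42


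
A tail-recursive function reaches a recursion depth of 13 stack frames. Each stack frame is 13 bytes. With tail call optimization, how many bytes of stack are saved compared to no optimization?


Without TCO: 13 * 13 = 169 bytes
With TCO: reuse 1 frame = 13 bytes
Savings = 169 - 13 = 156

156


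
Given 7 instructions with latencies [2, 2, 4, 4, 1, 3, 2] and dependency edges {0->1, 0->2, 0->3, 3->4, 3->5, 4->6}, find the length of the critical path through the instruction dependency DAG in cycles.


Compute longest path through dependency graph: dist(Ik) = max over predecessors of dist + latency(Ik).
dist(I0) = latency 2 = 2
dist(I1) = dist(I0) + 2 = 2 + 2 = 4
dist(I2) = dist(I0) + 4 = 2 + 4 = 6
dist(I3) = dist(I0) + 4 = 2 + 4 = 6
dist(I4) = dist(I3) + 1 = 6 + 1 = 7
dist(I5) = dist(I3) + 3 = 6 + 3 = 9
dist(I6) = dist(I4) + 2 = 7 + 2 = 9
Critical path = max dist = 9

9


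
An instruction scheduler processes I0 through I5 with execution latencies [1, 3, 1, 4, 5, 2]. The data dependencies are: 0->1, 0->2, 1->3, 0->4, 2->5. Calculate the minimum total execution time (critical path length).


Compute longest path through dependency graph: dist(Ik) = max over predecessors of dist + latency(Ik).
dist(I0) = latency 1 = 1
dist(I1) = dist(I0) + 3 = 1 + 3 = 4
dist(I2) = dist(I0) + 1 = 1 + 1 = 2
dist(I3) = dist(I1) + 4 = 4 + 4 = 8
dist(I4) = dist(I0) + 5 = 1 + 5 = 6
dist(I5) = dist(I2) + 2 = 2 + 2 = 4
Critical path = max dist = 8

8


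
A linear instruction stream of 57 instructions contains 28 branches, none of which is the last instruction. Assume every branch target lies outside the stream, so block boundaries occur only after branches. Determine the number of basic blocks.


With no in-sequence branch targets, the leaders are the first instruction plus the instruction after each branch.
Number of basic blocks = branches + 1
= 28 + 1 = 29

29


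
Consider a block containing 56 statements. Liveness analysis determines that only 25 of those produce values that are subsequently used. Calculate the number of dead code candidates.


Dead code = total statements - live definitions
= 56 - 25 = 31

31


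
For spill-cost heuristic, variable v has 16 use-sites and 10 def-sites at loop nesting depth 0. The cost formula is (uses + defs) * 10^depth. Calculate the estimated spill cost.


uses + defs = 16 + 10 = 26
10^0 = 1
Spill cost = 26 * 1 = 26

26


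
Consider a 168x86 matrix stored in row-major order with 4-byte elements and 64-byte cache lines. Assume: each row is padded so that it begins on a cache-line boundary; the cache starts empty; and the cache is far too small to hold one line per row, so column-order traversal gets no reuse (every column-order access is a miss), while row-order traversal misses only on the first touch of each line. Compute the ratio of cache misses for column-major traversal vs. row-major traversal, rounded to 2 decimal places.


Each row occupies 86 * 4 = 344 bytes and starts on a line boundary, so it spans ceil(344 / 64) = 6 cache lines.
Row-major traversal misses (one per line touched): 168 * ceil(86 * 4 / 64) = 1008
Column-major traversal misses (no reuse, every access misses): 168 * 86 = 14448
Ratio = 14448 / 1008 = 14.33

14.33


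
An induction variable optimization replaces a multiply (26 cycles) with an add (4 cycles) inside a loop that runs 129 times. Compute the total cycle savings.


Per-iteration saving = 26 - 4 = 22
Total saved = 129 * 22 = 2838

2838


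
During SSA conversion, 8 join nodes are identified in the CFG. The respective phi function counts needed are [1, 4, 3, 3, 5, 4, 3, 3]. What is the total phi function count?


Total phi functions = sum of phi functions at each join node
= 1 + 4 + 3 + 3 + 5 + 4 + 3 + 3 = 26

26


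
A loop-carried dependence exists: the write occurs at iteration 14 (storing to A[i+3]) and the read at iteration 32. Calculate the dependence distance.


Distance = read iteration - write iteration
= 32 - 14 = 18

18


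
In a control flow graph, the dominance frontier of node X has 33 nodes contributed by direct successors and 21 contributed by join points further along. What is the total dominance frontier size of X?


DF(X) = direct successor contributions + join point contributions
= 33 + 21 = 54

54


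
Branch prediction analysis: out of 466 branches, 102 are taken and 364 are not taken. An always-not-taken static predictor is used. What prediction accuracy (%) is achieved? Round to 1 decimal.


Predictor: always-not-taken
Correct predictions = 364
Accuracy = 364 / 466 * 100 = 78.1%

78.1


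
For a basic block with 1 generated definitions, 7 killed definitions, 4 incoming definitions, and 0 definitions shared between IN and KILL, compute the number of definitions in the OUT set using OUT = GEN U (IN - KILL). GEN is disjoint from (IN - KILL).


IN - KILL: 4 - 0 = 4 surviving definitions
OUT = GEN + surviving = 1 + 4 = 5

5


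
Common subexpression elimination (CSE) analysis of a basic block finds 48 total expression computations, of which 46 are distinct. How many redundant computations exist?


CSE count = total expressions - unique expressions
= 48 - 46 = 2

2


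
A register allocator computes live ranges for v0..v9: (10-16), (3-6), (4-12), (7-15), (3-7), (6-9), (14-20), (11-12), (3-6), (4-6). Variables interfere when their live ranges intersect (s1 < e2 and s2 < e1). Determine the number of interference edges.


Check all pairs for overlapping intervals.
Two intervals (s1,e1) and (s2,e2) overlap if s1 < e2 and s2 < e1.
v0 (10-16) vs v1..v9: overlaps v2, v3, v6, v7 -> 4
v1 (3-6) vs v2..v9: overlaps v2, v4, v8, v9 -> 4
v2 (4-12) vs v3..v9: overlaps v3, v4, v5, v7, v8, v9 -> 6
v3 (7-15) vs v4..v9: overlaps v5, v6, v7 -> 3
v4 (3-7) vs v5..v9: overlaps v5, v8, v9 -> 3
v5 (6-9) vs v6..v9: overlaps none -> 0
v6 (14-20) vs v7..v9: overlaps none -> 0
v7 (11-12) vs v8..v9: overlaps none -> 0
v8 (3-6) vs v9: overlaps v9 -> 1
Total overlapping pairs = 4 + 4 + 6 + 3 + 3 + 0 + 0 + 0 + 1 = 21

21


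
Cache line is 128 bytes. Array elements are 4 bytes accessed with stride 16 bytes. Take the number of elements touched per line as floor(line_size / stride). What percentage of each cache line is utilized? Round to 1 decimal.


Elements per cache line = floor(128 / 16) = 8
Bytes used = 8 * 4 = 32
Utilization = 32 / 128 * 100 = 25.0%

25.0


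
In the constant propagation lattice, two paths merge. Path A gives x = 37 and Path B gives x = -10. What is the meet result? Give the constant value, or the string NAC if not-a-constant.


Meet operation: if both paths give the same constant, result is that constant; if they differ, result is NAC (not-a-constant).
Path A: 37, Path B: -10 -> differ
Result: not-a-constant -> NAC

NAC


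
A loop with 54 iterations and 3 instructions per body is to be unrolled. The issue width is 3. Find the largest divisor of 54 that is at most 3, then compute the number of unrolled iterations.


Largest divisor of 54 <= 3 is 3
New iterations = 54 / 3 = 18

18


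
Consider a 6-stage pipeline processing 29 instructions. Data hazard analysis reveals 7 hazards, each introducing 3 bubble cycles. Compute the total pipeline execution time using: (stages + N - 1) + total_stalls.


Base cycles = 6 + 29 - 1 = 34
Total stalls = 7 * 3 = 21
Total = 34 + 21 = 55

55


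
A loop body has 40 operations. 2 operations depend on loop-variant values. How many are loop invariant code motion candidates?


Invariant candidates = total - loop-dependent
= 40 - 2 = 38

38


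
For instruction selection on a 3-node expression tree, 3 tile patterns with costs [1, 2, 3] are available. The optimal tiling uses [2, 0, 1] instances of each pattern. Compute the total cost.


Total cost = sum(count_i * cost_i)
= 2*1 + 0*2 + 1*3
= 5

5


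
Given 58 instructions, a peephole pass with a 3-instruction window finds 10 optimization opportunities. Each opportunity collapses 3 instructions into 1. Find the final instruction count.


Each match removes 2 instructions.
Total removed = 10 * 2 = 20
Remaining = 58 - 20 = 38

38


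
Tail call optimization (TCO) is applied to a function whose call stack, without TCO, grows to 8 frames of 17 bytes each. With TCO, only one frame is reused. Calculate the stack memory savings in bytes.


Without TCO: 8 * 17 = 136 bytes
With TCO: reuse 1 frame = 17 bytes
Savings = 136 - 17 = 119

119


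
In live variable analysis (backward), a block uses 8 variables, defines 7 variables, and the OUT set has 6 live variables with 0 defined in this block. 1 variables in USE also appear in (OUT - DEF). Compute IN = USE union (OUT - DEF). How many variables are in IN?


OUT - DEF: 6 - 0 = 6
|IN| = |USE| + |OUT - DEF| - |USE ∩ (OUT - DEF)| = 8 + 6 - 1 = 13

13


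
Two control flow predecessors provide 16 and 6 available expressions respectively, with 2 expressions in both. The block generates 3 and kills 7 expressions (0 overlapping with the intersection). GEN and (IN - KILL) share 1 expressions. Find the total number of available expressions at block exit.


IN = intersection of predecessors = 2
IN - KILL = 2 - 0 = 2
|OUT| = |GEN| + |IN - KILL| - |GEN ∩ (IN - KILL)| = 3 + 2 - 1 = 4

4


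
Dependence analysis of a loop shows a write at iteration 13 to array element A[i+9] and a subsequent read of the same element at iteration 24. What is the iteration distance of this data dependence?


Distance = read iteration - write iteration
= 24 - 13 = 11

11


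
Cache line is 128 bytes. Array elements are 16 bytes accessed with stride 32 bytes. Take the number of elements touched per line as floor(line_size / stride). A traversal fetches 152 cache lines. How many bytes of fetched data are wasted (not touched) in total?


Elements per line = floor(128 / 32) = 4
Bytes used per line = 4 * 16 = 64
Wasted per line = 128 - 64 = 64
Total wasted = 64 * 152 = 9728

9728


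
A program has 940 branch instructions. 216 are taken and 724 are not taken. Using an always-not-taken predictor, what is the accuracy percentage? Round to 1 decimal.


Predictor: always-not-taken
Correct predictions = 724
Accuracy = 724 / 940 * 100 = 77.0%

77.0


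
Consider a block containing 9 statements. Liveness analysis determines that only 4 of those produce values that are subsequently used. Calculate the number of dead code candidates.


Dead code = total statements - live definitions
= 9 - 4 = 5

5


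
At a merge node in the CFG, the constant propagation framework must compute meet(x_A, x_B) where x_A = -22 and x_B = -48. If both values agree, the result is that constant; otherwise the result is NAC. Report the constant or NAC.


Meet operation: if both paths give the same constant, result is that constant; if they differ, result is NAC (not-a-constant).
Path A: -22, Path B: -48 -> differ
Result: not-a-constant -> NAC

NAC


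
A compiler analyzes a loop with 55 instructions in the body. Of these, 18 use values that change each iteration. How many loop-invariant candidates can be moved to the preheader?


Invariant candidates = total - loop-dependent
= 55 - 18 = 37

37


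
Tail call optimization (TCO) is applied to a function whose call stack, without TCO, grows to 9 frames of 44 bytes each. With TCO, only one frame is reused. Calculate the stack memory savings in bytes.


Without TCO: 9 * 44 = 396 bytes
With TCO: reuse 1 frame = 44 bytes
Savings = 396 - 44 = 352

352


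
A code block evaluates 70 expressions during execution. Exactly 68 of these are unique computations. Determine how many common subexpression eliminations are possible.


CSE count = total expressions - unique expressions
= 70 - 68 = 2

2


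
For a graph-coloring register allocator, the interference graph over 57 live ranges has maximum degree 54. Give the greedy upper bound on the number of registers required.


Greedy coloring never needs more than (max_degree + 1) colors: when coloring a vertex, at most max_degree neighbors are already colored.
Upper bound = 54 + 1 = 55

55


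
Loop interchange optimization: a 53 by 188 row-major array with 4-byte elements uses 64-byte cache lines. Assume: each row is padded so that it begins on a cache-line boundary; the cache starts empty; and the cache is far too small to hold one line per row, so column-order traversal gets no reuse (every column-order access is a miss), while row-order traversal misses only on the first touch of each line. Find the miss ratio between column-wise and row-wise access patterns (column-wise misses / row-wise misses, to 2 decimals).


Each row occupies 188 * 4 = 752 bytes and starts on a line boundary, so it spans ceil(752 / 64) = 12 cache lines.
Row-major traversal misses (one per line touched): 53 * ceil(188 * 4 / 64) = 636
Column-major traversal misses (no reuse, every access misses): 53 * 188 = 9964
Ratio = 9964 / 636 = 15.67

15.67


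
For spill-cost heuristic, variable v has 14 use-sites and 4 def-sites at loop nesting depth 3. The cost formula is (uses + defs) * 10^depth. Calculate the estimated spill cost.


uses + defs = 14 + 4 = 18
10^3 = 1000
Spill cost = 18 * 1000 = 18000

18000


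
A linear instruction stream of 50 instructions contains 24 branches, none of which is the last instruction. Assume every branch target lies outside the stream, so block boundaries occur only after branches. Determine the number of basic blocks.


With no in-sequence branch targets, the leaders are the first instruction plus the instruction after each branch.
Number of basic blocks = branches + 1
= 24 + 1 = 25

25


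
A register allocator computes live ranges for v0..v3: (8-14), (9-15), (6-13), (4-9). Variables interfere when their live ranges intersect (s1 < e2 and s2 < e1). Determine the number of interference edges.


Check all pairs for overlapping intervals.
Two intervals (s1,e1) and (s2,e2) overlap if s1 < e2 and s2 < e1.
v0 (8-14) vs v1..v3: overlaps v1, v2, v3 -> 3
v1 (9-15) vs v2..v3: overlaps v2 -> 1
v2 (6-13) vs v3: overlaps v3 -> 1
Total overlapping pairs = 3 + 1 + 1 = 5

5


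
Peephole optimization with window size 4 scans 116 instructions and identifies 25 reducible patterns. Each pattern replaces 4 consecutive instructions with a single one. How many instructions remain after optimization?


Each match removes 3 instructions.
Total removed = 25 * 3 = 75
Remaining = 116 - 75 = 41

41


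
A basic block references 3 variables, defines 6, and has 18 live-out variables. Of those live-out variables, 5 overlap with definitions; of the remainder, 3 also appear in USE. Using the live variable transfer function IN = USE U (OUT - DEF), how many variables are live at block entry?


OUT - DEF: 18 - 5 = 13
|IN| = |USE| + |OUT - DEF| - |USE ∩ (OUT - DEF)| = 3 + 13 - 3 = 13

13


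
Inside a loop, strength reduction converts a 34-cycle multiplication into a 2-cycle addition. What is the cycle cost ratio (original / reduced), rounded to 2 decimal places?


Ratio = mult_cost / add_cost = 34 / 2 = 17.0

17.0


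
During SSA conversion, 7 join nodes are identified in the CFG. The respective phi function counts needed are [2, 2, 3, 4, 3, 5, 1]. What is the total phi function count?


Total phi functions = sum of phi functions at each join node
= 2 + 2 + 3 + 4 + 3 + 5 + 1 = 20

20


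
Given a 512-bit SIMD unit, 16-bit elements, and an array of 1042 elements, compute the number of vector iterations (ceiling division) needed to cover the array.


Width = 512 / 16 = 32 elements per vector op
Iterations = ceil(1042 / 32) = 33

33


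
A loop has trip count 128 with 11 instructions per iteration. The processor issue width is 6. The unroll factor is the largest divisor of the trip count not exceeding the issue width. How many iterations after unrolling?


Largest divisor of 128 <= 6 is 4
New iterations = 128 / 4 = 32

32


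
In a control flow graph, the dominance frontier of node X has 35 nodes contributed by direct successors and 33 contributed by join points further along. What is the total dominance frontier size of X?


DF(X) = direct successor contributions + join point contributions
= 35 + 33 = 68

68


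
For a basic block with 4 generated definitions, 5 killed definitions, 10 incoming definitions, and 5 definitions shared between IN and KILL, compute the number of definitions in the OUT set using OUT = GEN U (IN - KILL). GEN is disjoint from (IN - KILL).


IN - KILL: 10 - 5 = 5 surviving definitions
OUT = GEN + surviving = 4 + 5 = 9

9


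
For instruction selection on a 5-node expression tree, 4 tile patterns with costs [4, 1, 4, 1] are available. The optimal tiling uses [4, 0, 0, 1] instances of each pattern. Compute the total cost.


Total cost = sum(count_i * cost_i)
= 4*4 + 0*1 + 0*4 + 1*1
= 17

17


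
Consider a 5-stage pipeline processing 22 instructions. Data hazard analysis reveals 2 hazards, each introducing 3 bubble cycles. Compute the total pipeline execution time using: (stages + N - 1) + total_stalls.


Base cycles = 5 + 22 - 1 = 26
Total stalls = 2 * 3 = 6
Total = 26 + 6 = 32

32


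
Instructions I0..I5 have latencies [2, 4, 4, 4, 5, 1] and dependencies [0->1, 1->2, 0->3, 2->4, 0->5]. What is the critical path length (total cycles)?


Compute longest path through dependency graph: dist(Ik) = max over predecessors of dist + latency(Ik).
dist(I0) = latency 2 = 2
dist(I1) = dist(I0) + 4 = 2 + 4 = 6
dist(I2) = dist(I1) + 4 = 6 + 4 = 10
dist(I3) = dist(I0) + 4 = 2 + 4 = 6
dist(I4) = dist(I2) + 5 = 10 + 5 = 15
dist(I5) = dist(I0) + 1 = 2 + 1 = 3
Critical path = max dist = 15

15


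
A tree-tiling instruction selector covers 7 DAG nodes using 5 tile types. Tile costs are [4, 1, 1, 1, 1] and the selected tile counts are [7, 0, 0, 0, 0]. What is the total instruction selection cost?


Total cost = sum(count_i * cost_i)
= 7*4 + 0*1 + 0*1 + 0*1 + 0*1
= 28

28


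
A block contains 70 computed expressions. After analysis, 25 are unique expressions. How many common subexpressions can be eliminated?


CSE count = total expressions - unique expressions
= 70 - 25 = 45

45


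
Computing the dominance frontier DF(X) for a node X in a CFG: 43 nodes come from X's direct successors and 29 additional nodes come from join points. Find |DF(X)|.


DF(X) = direct successor contributions + join point contributions
= 43 + 29 = 72

72


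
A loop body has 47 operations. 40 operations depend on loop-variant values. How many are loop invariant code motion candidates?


Invariant candidates = total - loop-dependent
= 47 - 40 = 7

7


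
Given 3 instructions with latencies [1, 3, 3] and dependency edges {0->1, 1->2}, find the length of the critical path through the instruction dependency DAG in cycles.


Compute longest path through dependency graph: dist(Ik) = max over predecessors of dist + latency(Ik).
dist(I0) = latency 1 = 1
dist(I1) = dist(I0) + 3 = 1 + 3 = 4
dist(I2) = dist(I1) + 3 = 4 + 3 = 7
Critical path = max dist = 7

7


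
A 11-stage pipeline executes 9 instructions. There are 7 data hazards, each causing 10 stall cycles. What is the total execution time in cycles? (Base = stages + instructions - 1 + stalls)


Base cycles = 11 + 9 - 1 = 19
Total stalls = 7 * 10 = 70
Total = 19 + 70 = 89

89


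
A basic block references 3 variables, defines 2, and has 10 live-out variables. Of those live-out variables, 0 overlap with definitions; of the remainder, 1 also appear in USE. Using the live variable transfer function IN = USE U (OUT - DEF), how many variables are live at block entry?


OUT - DEF: 10 - 0 = 10
|IN| = |USE| + |OUT - DEF| - |USE ∩ (OUT - DEF)| = 3 + 10 - 1 = 12

12


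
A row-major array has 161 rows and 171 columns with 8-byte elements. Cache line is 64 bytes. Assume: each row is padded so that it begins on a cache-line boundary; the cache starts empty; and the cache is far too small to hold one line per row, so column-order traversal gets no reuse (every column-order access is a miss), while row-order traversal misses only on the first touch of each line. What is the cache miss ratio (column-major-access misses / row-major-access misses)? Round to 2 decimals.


Each row occupies 171 * 8 = 1368 bytes and starts on a line boundary, so it spans ceil(1368 / 64) = 22 cache lines.
Row-major traversal misses (one per line touched): 161 * ceil(171 * 8 / 64) = 3542
Column-major traversal misses (no reuse, every access misses): 161 * 171 = 27531
Ratio = 27531 / 3542 = 7.77

7.77


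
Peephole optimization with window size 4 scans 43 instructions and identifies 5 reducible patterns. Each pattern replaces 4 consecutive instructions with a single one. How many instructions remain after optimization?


Each match removes 3 instructions.
Total removed = 5 * 3 = 15
Remaining = 43 - 15 = 28

28


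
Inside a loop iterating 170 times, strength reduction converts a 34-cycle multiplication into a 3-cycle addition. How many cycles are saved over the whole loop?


Per-iteration saving = 34 - 3 = 31
Total saved = 170 * 31 = 5270

5270


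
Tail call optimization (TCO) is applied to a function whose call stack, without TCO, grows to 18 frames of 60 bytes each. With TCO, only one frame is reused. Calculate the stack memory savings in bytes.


Without TCO: 18 * 60 = 1080 bytes
With TCO: reuse 1 frame = 60 bytes
Savings = 1080 - 60 = 1020

1020


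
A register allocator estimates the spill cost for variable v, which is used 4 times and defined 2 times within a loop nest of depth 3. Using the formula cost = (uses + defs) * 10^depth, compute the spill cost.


uses + defs = 4 + 2 = 6
10^3 = 1000
Spill cost = 6 * 1000 = 6000

6000


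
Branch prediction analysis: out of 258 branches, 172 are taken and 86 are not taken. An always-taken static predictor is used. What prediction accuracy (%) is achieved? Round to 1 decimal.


Predictor: always-taken
Correct predictions = 172
Accuracy = 172 / 258 * 100 = 66.7%

66.7


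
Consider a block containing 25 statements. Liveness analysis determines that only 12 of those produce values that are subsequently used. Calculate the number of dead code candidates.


Dead code = total statements - live definitions
= 25 - 12 = 13

13


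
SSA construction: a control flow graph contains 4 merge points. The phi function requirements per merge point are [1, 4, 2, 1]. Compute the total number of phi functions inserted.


Total phi functions = sum of phi functions at each join node
= 1 + 4 + 2 + 1 = 8

8


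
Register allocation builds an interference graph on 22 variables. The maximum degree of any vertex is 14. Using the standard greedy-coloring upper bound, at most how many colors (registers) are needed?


Greedy coloring never needs more than (max_degree + 1) colors: when coloring a vertex, at most max_degree neighbors are already colored.
Upper bound = 14 + 1 = 15

15


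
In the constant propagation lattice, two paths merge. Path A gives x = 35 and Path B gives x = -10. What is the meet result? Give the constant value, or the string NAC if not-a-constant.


Meet operation: if both paths give the same constant, result is that constant; if they differ, result is NAC (not-a-constant).
Path A: 35, Path B: -10 -> differ
Result: not-a-constant -> NAC

NAC


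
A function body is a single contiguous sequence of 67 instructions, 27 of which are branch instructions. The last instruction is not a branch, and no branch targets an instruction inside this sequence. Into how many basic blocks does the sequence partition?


With no in-sequence branch targets, the leaders are the first instruction plus the instruction after each branch.
Number of basic blocks = branches + 1
= 27 + 1 = 28

28


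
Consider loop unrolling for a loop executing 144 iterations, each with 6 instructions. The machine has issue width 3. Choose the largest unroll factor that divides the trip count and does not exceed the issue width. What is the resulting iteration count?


Largest divisor of 144 <= 3 is 3
New iterations = 144 / 3 = 48

48


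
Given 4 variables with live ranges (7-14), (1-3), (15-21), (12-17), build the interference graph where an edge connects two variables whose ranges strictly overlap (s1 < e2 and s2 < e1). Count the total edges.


Check all pairs for overlapping intervals.
Two intervals (s1,e1) and (s2,e2) overlap if s1 < e2 and s2 < e1.
v0 (7-14) vs v1..v3: overlaps v3 -> 1
v1 (1-3) vs v2..v3: overlaps none -> 0
v2 (15-21) vs v3: overlaps v3 -> 1
Total overlapping pairs = 1 + 0 + 1 = 2

2


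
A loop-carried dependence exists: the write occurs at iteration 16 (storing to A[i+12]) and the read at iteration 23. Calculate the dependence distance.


Distance = read iteration - write iteration
= 23 - 16 = 7

7


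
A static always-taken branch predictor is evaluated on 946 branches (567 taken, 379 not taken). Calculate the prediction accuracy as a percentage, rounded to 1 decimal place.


Predictor: always-taken
Correct predictions = 567
Accuracy = 567 / 946 * 100 = 59.9%

59.9


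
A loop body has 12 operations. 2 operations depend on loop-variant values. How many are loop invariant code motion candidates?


Invariant candidates = total - loop-dependent
= 12 - 2 = 10

10
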